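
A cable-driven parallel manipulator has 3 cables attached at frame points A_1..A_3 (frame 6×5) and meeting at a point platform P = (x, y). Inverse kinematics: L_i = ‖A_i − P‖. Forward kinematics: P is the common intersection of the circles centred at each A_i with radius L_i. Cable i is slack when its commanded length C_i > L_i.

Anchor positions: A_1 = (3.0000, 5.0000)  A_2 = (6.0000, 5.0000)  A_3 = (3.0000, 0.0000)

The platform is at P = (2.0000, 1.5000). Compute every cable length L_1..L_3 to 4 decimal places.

L_1 = √((3.0000−2.0000)² + (5.0000−1.5000)²) = 3.6401
L_2 = √((6.0000−2.0000)² + (5.0000−1.5000)²) = 5.3151
L_3 = √((3.0000−2.0000)² + (0.0000−1.5000)²) = 1.8028

(3.6401, 5.3151, 1.8028)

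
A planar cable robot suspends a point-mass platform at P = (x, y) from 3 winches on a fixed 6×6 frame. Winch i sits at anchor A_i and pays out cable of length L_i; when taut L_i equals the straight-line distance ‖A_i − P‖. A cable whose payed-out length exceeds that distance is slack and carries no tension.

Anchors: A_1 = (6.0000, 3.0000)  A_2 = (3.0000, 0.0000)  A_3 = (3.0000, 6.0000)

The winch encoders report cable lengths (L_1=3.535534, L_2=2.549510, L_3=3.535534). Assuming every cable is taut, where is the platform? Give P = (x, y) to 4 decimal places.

(2.5000, 2.5000)

circle eqns → linear via eq_j − eq_1; set q_j = A_j·A_j − L_j²
q_1 = 36.0000+9.0000−12.5000 = 32.5000
6.0000·x + 6.0000·y = q_1−q_2 = 30.0000
6.0000·x − 6.0000·y = q_1−q_3 = 0.0000
solve first two rows → x=2.5000, y=2.5000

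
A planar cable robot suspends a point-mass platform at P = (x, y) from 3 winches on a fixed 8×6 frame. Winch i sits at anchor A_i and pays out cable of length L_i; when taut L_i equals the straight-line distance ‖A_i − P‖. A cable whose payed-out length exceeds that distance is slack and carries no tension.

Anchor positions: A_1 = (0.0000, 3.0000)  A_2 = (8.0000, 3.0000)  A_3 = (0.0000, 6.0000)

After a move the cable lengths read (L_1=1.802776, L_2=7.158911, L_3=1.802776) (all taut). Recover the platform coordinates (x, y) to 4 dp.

expand ‖A_i−P‖²=L_i² and subtract eq 1 (q_i ≔ ‖A_i‖²−L_i²)
q_1 = 0.0000+9.0000−3.2500 = 5.7500
eq1−eq2 → [-16.0000  0.0000]·P = -16.0000
eq1−eq3 → [0.0000  -6.0000]·P = -27.0000
2×2 solve → P = (1.0000, 4.5000)

(1.0000, 4.5000)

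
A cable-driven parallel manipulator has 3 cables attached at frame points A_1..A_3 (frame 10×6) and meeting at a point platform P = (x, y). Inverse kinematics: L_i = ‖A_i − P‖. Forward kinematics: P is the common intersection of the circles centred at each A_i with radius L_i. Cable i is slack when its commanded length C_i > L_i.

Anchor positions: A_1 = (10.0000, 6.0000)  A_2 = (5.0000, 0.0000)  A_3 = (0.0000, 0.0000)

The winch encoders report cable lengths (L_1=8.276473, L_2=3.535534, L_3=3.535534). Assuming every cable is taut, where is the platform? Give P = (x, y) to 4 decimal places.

(2.5000, 2.5000)

circle eqns → linear via eq_j − eq_1; set q_j = A_j·A_j − L_j²
q_1 = 100.0000+36.0000−68.5000 = 67.5000
10.0000·x + 12.0000·y = q_1−q_2 = 55.0000
20.0000·x + 12.0000·y = q_1−q_3 = 80.0000
solve first two rows → x=2.5000, y=2.5000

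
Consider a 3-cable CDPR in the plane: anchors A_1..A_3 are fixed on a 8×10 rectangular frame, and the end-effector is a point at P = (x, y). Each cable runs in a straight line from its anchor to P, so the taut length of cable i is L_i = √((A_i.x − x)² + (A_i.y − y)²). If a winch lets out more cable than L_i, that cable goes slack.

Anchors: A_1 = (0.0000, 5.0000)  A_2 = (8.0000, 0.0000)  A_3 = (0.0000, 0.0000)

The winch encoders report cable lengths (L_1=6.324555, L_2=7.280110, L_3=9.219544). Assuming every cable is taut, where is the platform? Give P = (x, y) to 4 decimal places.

(6.0000, 7.0000)

expand ‖A_i−P‖²=L_i² and subtract eq 1 (c_i ≔ ‖A_i‖²−L_i²)
c_1 = 0.0000+25.0000−40.0000 = -15.0000
eq1−eq2 → [-16.0000  10.0000]·P = -26.0000
eq1−eq3 → [0.0000  10.0000]·P = 70.0000
2×2 solve → P = (6.0000, 7.0000)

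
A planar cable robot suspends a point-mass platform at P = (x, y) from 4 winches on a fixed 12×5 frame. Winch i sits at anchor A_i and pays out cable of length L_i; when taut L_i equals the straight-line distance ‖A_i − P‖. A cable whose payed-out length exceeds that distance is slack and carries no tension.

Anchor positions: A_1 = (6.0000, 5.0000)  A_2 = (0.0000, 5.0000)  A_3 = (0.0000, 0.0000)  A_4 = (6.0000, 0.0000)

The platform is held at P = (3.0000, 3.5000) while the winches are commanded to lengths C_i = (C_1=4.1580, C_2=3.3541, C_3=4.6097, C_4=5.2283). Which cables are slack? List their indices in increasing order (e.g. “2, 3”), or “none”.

1, 4

i=1: geometric 3.3541 vs commanded 4.1580 ⇒ slack
i=2: geometric 3.3541 vs commanded 3.3541 ⇒ taut
i=3: geometric 4.6098 vs commanded 4.6097 ⇒ taut
i=4: geometric 4.6098 vs commanded 5.2283 ⇒ slack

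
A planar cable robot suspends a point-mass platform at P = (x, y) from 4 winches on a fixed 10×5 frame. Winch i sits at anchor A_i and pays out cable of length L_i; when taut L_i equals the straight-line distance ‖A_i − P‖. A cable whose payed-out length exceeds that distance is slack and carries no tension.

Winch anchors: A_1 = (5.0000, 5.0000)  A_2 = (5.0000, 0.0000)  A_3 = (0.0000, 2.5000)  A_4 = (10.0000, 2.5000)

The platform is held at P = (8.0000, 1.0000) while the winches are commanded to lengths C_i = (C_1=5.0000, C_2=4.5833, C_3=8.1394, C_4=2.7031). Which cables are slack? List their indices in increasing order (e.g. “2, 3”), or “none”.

i=1: geometric 5.0000 vs commanded 5.0000 ⇒ taut
i=2: geometric 3.1623 vs commanded 4.5833 ⇒ slack
i=3: geometric 8.1394 vs commanded 8.1394 ⇒ taut
i=4: geometric 2.5000 vs commanded 2.7031 ⇒ slack

2, 4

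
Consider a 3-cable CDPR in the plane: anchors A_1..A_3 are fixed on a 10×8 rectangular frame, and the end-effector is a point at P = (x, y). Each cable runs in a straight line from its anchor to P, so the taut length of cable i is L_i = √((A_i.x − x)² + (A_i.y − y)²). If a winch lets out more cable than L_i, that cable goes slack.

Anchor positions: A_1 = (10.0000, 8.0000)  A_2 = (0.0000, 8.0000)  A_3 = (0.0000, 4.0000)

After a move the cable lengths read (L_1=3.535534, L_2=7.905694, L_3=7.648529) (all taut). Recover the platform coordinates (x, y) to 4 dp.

circle eqns → linear via eq_j − eq_1; set q_j = A_j·A_j − L_j²
q_1 = 100.0000+64.0000−12.5000 = 151.5000
20.0000·x + 0.0000·y = q_1−q_2 = 150.0000
20.0000·x + 8.0000·y = q_1−q_3 = 194.0000
solve first two rows → x=7.5000, y=5.5000

(7.5000, 5.5000)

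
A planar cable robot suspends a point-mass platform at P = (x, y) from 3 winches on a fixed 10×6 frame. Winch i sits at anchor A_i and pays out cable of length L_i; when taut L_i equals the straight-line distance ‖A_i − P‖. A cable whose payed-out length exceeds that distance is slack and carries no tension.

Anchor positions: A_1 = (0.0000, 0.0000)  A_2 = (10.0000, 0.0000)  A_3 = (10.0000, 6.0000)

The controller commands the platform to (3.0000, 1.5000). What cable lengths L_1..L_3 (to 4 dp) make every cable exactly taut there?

(3.3541, 7.1589, 8.3217)

L_1: Δ = A_1−P = (-3.0000, -1.5000) → ‖Δ‖ = √11.2500 = 3.3541
L_2: Δ = A_2−P = (7.0000, -1.5000) → ‖Δ‖ = √51.2500 = 7.1589
L_3: Δ = A_3−P = (7.0000, 4.5000) → ‖Δ‖ = √69.2500 = 8.3217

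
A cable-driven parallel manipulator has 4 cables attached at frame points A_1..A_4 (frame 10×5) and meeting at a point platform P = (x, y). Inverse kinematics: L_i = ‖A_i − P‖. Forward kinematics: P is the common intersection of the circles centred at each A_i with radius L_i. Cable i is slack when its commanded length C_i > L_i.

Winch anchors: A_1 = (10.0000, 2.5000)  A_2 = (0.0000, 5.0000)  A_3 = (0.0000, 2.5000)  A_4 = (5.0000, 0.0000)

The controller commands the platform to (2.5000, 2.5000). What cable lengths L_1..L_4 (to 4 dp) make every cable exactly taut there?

L_1 = √((10.0000−2.5000)² + (2.5000−2.5000)²) = 7.5000
L_2 = √((0.0000−2.5000)² + (5.0000−2.5000)²) = 3.5355
L_3 = √((0.0000−2.5000)² + (2.5000−2.5000)²) = 2.5000
L_4 = √((5.0000−2.5000)² + (0.0000−2.5000)²) = 3.5355

(7.5000, 3.5355, 2.5000, 3.5355)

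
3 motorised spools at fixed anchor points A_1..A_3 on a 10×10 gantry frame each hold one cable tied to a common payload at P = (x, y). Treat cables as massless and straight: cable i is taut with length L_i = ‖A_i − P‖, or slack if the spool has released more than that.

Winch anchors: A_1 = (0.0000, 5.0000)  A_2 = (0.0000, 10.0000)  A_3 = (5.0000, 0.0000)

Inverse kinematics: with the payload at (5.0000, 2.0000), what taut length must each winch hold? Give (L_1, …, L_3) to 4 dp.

(5.8310, 9.4340, 2.0000)

cable 1: Δx=-5.0000, Δy=3.0000; L_1 = √(Δx²+Δy²) = 5.8310
cable 2: Δx=-5.0000, Δy=8.0000; L_2 = √(Δx²+Δy²) = 9.4340
cable 3: Δx=0.0000, Δy=-2.0000; L_3 = √(Δx²+Δy²) = 2.0000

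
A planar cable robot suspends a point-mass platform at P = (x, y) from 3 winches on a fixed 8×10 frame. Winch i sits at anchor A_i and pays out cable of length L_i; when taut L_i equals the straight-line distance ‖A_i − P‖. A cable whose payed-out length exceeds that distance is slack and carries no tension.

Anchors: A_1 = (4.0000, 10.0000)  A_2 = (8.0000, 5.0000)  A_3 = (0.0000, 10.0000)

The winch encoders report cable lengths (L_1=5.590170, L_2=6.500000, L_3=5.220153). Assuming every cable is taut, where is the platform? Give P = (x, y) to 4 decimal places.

circle eqns → linear via eq_j − eq_1; set k_j = A_j·A_j − L_j²
k_1 = 16.0000+100.0000−31.2500 = 84.7500
-8.0000·x + 10.0000·y = k_1−k_2 = 38.0000
8.0000·x + 0.0000·y = k_1−k_3 = 12.0000
solve first two rows → x=1.5000, y=5.0000

(1.5000, 5.0000)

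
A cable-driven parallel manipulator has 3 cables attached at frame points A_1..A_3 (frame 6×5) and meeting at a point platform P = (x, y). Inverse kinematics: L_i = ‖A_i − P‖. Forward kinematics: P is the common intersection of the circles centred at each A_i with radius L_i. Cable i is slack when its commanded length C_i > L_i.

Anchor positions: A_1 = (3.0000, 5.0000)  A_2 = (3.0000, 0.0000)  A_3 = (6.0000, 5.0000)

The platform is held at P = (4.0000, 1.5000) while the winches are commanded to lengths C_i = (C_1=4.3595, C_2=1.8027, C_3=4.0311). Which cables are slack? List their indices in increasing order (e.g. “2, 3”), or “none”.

1

cable 1: L_1 = ‖A_1−P‖ = 3.6401;  C_1 = 4.3595 → slack
cable 2: L_2 = ‖A_2−P‖ = 1.8028;  C_2 = 1.8027 → taut
cable 3: L_3 = ‖A_3−P‖ = 4.0311;  C_3 = 4.0311 → taut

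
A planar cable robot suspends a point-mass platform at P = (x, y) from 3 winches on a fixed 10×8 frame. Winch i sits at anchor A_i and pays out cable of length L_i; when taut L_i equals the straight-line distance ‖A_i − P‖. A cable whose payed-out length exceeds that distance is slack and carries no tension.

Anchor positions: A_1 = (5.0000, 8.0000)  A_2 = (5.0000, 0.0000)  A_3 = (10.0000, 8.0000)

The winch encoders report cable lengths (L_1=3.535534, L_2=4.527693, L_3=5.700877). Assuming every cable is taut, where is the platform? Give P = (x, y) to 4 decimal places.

each cable: (A_i−P)·(A_i−P) = L_i²; let q_i = ‖A_i‖²−L_i²
q_1 = 25.0000+64.0000−12.5000 = 76.5000
row 1: 0.0000x + 16.0000y = 72.0000  (q_2=4.5000)
row 2: -10.0000x + 0.0000y = -55.0000  (q_3=131.5000)
Cramer on rows 1–2 → x = 5.5000, y = 4.5000

(5.5000, 4.5000)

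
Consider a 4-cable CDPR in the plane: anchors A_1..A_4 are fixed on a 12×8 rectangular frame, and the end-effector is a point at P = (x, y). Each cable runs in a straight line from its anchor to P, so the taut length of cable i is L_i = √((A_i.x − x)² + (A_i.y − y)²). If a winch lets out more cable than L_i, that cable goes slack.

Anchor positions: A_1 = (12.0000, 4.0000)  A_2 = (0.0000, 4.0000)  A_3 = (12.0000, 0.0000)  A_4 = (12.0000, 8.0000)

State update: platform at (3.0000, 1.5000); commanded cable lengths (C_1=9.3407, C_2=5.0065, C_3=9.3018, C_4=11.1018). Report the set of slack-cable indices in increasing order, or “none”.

2, 3

i=1: geometric 9.3408 vs commanded 9.3407 ⇒ taut
i=2: geometric 3.9051 vs commanded 5.0065 ⇒ slack
i=3: geometric 9.1241 vs commanded 9.3018 ⇒ slack
i=4: geometric 11.1018 vs commanded 11.1018 ⇒ taut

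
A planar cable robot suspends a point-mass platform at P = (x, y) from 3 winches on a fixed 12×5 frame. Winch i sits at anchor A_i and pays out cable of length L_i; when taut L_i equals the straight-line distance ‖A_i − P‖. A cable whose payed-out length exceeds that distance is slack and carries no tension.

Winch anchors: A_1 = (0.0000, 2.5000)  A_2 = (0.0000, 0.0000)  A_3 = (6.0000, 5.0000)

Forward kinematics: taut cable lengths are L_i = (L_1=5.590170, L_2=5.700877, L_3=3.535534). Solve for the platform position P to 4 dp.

(5.5000, 1.5000)

each cable: (A_i−P)·(A_i−P) = L_i²; let q_i = ‖A_i‖²−L_i²
q_1 = 0.0000+6.2500−31.2500 = -25.0000
row 1: 0.0000x + 5.0000y = 7.5000  (q_2=-32.5000)
row 2: -12.0000x − 5.0000y = -73.5000  (q_3=48.5000)
Cramer on rows 1–2 → x = 5.5000, y = 1.5000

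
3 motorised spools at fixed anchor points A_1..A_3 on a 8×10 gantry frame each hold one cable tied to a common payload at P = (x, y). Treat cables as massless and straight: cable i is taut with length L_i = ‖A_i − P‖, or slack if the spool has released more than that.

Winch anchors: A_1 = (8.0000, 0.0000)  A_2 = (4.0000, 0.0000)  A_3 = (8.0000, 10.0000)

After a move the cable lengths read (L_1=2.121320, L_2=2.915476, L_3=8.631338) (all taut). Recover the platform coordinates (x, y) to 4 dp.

each cable: (A_i−P)·(A_i−P) = L_i²; let c_i = ‖A_i‖²−L_i²
c_1 = 64.0000+0.0000−4.5000 = 59.5000
row 1: 8.0000x + 0.0000y = 52.0000  (c_2=7.5000)
row 2: 0.0000x − 20.0000y = -30.0000  (c_3=89.5000)
Cramer on rows 1–2 → x = 6.5000, y = 1.5000

(6.5000, 1.5000)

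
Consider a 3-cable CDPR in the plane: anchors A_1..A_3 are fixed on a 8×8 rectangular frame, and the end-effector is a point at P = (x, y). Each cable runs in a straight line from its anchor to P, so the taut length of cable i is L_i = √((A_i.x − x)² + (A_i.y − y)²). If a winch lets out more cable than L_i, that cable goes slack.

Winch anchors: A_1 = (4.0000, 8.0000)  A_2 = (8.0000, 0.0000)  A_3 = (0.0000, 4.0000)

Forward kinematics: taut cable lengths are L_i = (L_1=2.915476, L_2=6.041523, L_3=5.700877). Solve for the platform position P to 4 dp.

circle eqns → linear via eq_j − eq_1; set k_j = A_j·A_j − L_j²
k_1 = 16.0000+64.0000−8.5000 = 71.5000
-8.0000·x + 16.0000·y = k_1−k_2 = 44.0000
8.0000·x + 8.0000·y = k_1−k_3 = 88.0000
solve first two rows → x=5.5000, y=5.5000

(5.5000, 5.5000)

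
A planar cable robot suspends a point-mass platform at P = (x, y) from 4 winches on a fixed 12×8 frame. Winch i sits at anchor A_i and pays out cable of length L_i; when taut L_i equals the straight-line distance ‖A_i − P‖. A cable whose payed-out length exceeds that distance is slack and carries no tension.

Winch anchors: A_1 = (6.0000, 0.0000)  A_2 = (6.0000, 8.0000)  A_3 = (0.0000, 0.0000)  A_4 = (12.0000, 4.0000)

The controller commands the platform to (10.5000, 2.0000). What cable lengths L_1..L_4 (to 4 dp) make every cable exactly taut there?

cable 1: Δx=-4.5000, Δy=-2.0000; L_1 = √(Δx²+Δy²) = 4.9244
cable 2: Δx=-4.5000, Δy=6.0000; L_2 = √(Δx²+Δy²) = 7.5000
cable 3: Δx=-10.5000, Δy=-2.0000; L_3 = √(Δx²+Δy²) = 10.6888
cable 4: Δx=1.5000, Δy=2.0000; L_4 = √(Δx²+Δy²) = 2.5000

(4.9244, 7.5000, 10.6888, 2.5000)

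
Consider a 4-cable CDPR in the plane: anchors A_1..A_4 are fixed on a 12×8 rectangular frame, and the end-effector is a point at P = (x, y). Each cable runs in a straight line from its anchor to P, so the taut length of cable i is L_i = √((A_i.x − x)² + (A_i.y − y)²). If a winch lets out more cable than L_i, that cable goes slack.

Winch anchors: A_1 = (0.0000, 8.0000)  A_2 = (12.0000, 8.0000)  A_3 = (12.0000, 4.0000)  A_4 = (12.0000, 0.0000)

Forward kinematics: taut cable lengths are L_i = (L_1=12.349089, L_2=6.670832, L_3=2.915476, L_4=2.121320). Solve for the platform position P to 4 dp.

(10.5000, 1.5000)

each cable: (A_i−P)·(A_i−P) = L_i²; let k_i = ‖A_i‖²−L_i²
k_1 = 0.0000+64.0000−152.5000 = -88.5000
row 1: -24.0000x + 0.0000y = -252.0000  (k_2=163.5000)
row 2: -24.0000x + 8.0000y = -240.0000  (k_3=151.5000)
row 3: -24.0000x + 16.0000y = -228.0000  (k_4=139.5000)
Cramer on rows 1–2 → x = 10.5000, y = 1.5000
check cable 4: ‖A_4−P‖² = 4.5000 ≈ L_4² = 4.5000 ✓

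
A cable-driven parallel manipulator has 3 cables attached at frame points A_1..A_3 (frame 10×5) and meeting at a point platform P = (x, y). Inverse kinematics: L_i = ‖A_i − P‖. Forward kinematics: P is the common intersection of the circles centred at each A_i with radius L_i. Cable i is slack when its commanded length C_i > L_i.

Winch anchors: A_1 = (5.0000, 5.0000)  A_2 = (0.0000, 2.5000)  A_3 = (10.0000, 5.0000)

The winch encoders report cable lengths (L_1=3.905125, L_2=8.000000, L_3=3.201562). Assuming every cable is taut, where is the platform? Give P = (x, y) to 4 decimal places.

circle eqns → linear via eq_j − eq_1; set c_j = A_j·A_j − L_j²
c_1 = 25.0000+25.0000−15.2500 = 34.7500
10.0000·x + 5.0000·y = c_1−c_2 = 92.5000
-10.0000·x + 0.0000·y = c_1−c_3 = -80.0000
solve first two rows → x=8.0000, y=2.5000

(8.0000, 2.5000)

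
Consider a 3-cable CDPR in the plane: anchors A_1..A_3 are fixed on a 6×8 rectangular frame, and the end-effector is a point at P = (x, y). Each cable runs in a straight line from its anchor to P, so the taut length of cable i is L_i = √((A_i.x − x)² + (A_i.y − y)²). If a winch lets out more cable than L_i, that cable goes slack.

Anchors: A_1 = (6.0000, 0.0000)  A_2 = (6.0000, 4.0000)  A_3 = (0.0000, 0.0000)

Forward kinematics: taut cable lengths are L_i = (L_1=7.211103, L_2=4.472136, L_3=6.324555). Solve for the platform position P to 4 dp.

(2.0000, 6.0000)

expand ‖A_i−P‖²=L_i² and subtract eq 1 (q_i ≔ ‖A_i‖²−L_i²)
q_1 = 36.0000+0.0000−52.0000 = -16.0000
eq1−eq2 → [0.0000  -8.0000]·P = -48.0000
eq1−eq3 → [12.0000  0.0000]·P = 24.0000
2×2 solve → P = (2.0000, 6.0000)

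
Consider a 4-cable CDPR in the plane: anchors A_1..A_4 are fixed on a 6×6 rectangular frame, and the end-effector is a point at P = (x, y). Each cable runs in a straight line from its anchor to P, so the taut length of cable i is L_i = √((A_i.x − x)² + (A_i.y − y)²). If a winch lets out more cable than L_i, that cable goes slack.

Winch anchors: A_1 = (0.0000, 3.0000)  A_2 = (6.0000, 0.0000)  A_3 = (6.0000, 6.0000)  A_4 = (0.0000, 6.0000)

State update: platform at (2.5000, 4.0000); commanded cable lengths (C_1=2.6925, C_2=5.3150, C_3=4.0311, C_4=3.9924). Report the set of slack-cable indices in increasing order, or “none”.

cable 1: L_1 = ‖A_1−P‖ = 2.6926;  C_1 = 2.6925 → taut
cable 2: L_2 = ‖A_2−P‖ = 5.3151;  C_2 = 5.3150 → taut
cable 3: L_3 = ‖A_3−P‖ = 4.0311;  C_3 = 4.0311 → taut
cable 4: L_4 = ‖A_4−P‖ = 3.2016;  C_4 = 3.9924 → slack

4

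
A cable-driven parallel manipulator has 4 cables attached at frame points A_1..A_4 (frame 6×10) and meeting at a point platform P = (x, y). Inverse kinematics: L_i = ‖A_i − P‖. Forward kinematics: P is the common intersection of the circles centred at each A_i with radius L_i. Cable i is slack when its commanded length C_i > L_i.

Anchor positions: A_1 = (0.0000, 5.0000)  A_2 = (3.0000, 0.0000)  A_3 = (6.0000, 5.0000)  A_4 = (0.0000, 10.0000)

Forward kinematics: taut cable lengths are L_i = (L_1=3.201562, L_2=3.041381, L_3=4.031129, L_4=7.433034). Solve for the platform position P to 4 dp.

circle eqns → linear via eq_j − eq_1; set c_j = A_j·A_j − L_j²
c_1 = 0.0000+25.0000−10.2500 = 14.7500
-6.0000·x + 10.0000·y = c_1−c_2 = 15.0000
-12.0000·x + 0.0000·y = c_1−c_3 = -30.0000
0.0000·x − 10.0000·y = c_1−c_4 = -30.0000
solve first two rows → x=2.5000, y=3.0000
check cable 4: ‖A_4−P‖² = 55.2500 ≈ L_4² = 55.2500 ✓

(2.5000, 3.0000)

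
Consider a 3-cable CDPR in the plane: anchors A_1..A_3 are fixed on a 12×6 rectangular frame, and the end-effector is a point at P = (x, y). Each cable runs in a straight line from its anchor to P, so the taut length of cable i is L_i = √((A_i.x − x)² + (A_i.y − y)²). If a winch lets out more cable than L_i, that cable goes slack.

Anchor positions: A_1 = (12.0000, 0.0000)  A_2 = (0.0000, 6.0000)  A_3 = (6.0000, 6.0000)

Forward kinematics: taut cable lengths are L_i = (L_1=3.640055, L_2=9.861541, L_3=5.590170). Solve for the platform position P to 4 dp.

each cable: (A_i−P)·(A_i−P) = L_i²; let k_i = ‖A_i‖²−L_i²
k_1 = 144.0000+0.0000−13.2500 = 130.7500
row 1: 24.0000x − 12.0000y = 192.0000  (k_2=-61.2500)
row 2: 12.0000x − 12.0000y = 90.0000  (k_3=40.7500)
Cramer on rows 1–2 → x = 8.5000, y = 1.0000

(8.5000, 1.0000)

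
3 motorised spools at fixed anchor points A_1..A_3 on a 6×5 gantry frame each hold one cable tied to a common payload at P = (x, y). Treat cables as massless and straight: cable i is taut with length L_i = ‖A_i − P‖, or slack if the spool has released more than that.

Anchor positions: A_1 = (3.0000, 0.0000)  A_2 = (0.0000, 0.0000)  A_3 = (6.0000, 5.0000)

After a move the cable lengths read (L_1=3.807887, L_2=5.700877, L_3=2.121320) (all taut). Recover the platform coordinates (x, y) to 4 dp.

(4.5000, 3.5000)

circle eqns → linear via eq_j − eq_1; set q_j = A_j·A_j − L_j²
q_1 = 9.0000+0.0000−14.5000 = -5.5000
6.0000·x + 0.0000·y = q_1−q_2 = 27.0000
-6.0000·x − 10.0000·y = q_1−q_3 = -62.0000
solve first two rows → x=4.5000, y=3.5000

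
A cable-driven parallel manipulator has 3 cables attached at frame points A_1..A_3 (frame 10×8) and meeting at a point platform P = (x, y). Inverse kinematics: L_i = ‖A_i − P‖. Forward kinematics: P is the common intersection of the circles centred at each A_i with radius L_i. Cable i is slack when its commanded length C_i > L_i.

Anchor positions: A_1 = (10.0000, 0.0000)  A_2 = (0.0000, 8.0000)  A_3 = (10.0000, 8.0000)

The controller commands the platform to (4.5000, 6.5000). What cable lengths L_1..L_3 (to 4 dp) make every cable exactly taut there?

(8.5147, 4.7434, 5.7009)

cable 1: Δx=5.5000, Δy=-6.5000; L_1 = √(Δx²+Δy²) = 8.5147
cable 2: Δx=-4.5000, Δy=1.5000; L_2 = √(Δx²+Δy²) = 4.7434
cable 3: Δx=5.5000, Δy=1.5000; L_3 = √(Δx²+Δy²) = 5.7009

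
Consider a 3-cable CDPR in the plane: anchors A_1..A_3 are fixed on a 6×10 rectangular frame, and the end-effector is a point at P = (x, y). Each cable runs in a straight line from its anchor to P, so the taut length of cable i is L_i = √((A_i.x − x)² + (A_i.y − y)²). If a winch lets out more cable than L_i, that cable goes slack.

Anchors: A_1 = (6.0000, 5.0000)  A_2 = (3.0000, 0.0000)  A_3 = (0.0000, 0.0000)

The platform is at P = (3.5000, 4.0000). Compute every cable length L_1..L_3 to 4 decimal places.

(2.6926, 4.0311, 5.3151)

L_1: Δ = A_1−P = (2.5000, 1.0000) → ‖Δ‖ = √7.2500 = 2.6926
L_2: Δ = A_2−P = (-0.5000, -4.0000) → ‖Δ‖ = √16.2500 = 4.0311
L_3: Δ = A_3−P = (-3.5000, -4.0000) → ‖Δ‖ = √28.2500 = 5.3151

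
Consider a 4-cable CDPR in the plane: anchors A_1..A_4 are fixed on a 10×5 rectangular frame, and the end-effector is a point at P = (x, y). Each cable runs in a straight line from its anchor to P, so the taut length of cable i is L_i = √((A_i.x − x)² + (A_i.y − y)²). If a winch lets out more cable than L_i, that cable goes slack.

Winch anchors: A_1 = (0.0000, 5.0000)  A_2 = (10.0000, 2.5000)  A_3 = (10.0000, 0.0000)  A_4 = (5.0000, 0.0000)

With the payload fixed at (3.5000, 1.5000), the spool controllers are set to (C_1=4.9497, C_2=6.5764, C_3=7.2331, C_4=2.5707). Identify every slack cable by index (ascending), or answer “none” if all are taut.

i=1: geometric 4.9497 vs commanded 4.9497 ⇒ taut
i=2: geometric 6.5765 vs commanded 6.5764 ⇒ taut
i=3: geometric 6.6708 vs commanded 7.2331 ⇒ slack
i=4: geometric 2.1213 vs commanded 2.5707 ⇒ slack

3, 4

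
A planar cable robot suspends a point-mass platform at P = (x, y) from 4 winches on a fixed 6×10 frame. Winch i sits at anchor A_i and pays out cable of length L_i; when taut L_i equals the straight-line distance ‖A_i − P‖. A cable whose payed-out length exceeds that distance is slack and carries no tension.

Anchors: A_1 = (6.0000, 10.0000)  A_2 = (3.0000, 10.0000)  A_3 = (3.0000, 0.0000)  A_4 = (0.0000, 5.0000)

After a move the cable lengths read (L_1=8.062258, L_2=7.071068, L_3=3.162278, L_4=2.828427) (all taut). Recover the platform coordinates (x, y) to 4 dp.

(2.0000, 3.0000)

circle eqns → linear via eq_j − eq_1; set q_j = A_j·A_j − L_j²
q_1 = 36.0000+100.0000−65.0000 = 71.0000
6.0000·x + 0.0000·y = q_1−q_2 = 12.0000
6.0000·x + 20.0000·y = q_1−q_3 = 72.0000
12.0000·x + 10.0000·y = q_1−q_4 = 54.0000
solve first two rows → x=2.0000, y=3.0000
check cable 4: ‖A_4−P‖² = 8.0000 ≈ L_4² = 8.0000 ✓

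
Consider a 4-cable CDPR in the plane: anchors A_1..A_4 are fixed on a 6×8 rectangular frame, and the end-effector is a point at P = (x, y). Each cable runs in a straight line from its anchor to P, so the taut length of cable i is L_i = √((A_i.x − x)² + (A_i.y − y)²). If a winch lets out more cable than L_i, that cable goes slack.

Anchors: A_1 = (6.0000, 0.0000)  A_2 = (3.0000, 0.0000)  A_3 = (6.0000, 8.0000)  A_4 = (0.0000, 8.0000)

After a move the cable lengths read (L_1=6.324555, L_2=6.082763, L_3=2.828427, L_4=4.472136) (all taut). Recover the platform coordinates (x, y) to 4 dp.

each cable: (A_i−P)·(A_i−P) = L_i²; let c_i = ‖A_i‖²−L_i²
c_1 = 36.0000+0.0000−40.0000 = -4.0000
row 1: 6.0000x + 0.0000y = 24.0000  (c_2=-28.0000)
row 2: 0.0000x − 16.0000y = -96.0000  (c_3=92.0000)
row 3: 12.0000x − 16.0000y = -48.0000  (c_4=44.0000)
Cramer on rows 1–2 → x = 4.0000, y = 6.0000
check cable 4: ‖A_4−P‖² = 20.0000 ≈ L_4² = 20.0000 ✓

(4.0000, 6.0000)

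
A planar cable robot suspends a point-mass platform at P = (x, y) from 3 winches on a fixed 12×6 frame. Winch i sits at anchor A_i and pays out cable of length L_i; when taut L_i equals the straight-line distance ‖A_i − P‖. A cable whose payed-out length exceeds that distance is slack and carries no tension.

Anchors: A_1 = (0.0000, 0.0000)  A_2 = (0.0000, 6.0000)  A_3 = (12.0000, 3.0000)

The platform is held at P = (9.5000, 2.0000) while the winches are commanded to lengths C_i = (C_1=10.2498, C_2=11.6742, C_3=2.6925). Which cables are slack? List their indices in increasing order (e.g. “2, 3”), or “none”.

i=1: geometric 9.7082 vs commanded 10.2498 ⇒ slack
i=2: geometric 10.3078 vs commanded 11.6742 ⇒ slack
i=3: geometric 2.6926 vs commanded 2.6925 ⇒ taut

1, 2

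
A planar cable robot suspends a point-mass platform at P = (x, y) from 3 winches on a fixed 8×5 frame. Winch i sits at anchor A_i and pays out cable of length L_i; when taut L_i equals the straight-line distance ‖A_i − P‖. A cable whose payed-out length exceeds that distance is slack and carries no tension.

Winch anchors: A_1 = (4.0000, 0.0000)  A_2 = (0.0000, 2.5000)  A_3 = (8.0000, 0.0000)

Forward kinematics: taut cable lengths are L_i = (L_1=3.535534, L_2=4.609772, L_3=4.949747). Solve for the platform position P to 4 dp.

(4.5000, 3.5000)

expand ‖A_i−P‖²=L_i² and subtract eq 1 (k_i ≔ ‖A_i‖²−L_i²)
k_1 = 16.0000+0.0000−12.5000 = 3.5000
eq1−eq2 → [8.0000  -5.0000]·P = 18.5000
eq1−eq3 → [-8.0000  0.0000]·P = -36.0000
2×2 solve → P = (4.5000, 3.5000)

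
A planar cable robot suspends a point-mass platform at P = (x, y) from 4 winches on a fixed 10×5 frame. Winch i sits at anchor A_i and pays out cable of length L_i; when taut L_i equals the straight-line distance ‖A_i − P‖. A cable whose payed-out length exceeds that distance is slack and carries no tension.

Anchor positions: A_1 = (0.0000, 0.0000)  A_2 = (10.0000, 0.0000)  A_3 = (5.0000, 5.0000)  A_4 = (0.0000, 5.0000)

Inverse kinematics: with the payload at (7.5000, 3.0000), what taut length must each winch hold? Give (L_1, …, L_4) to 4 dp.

cable 1: Δx=-7.5000, Δy=-3.0000; L_1 = √(Δx²+Δy²) = 8.0777
cable 2: Δx=2.5000, Δy=-3.0000; L_2 = √(Δx²+Δy²) = 3.9051
cable 3: Δx=-2.5000, Δy=2.0000; L_3 = √(Δx²+Δy²) = 3.2016
cable 4: Δx=-7.5000, Δy=2.0000; L_4 = √(Δx²+Δy²) = 7.7621

(8.0777, 3.9051, 3.2016, 7.7621)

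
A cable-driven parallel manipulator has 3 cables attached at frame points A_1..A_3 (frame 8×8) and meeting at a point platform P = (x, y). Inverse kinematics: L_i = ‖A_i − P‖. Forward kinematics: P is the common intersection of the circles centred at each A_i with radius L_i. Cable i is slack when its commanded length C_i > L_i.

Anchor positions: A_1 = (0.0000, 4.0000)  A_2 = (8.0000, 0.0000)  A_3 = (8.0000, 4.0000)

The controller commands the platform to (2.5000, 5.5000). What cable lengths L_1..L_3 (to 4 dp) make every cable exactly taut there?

(2.9155, 7.7782, 5.7009)

L_1 = √((0.0000−2.5000)² + (4.0000−5.5000)²) = 2.9155
L_2 = √((8.0000−2.5000)² + (0.0000−5.5000)²) = 7.7782
L_3 = √((8.0000−2.5000)² + (4.0000−5.5000)²) = 5.7009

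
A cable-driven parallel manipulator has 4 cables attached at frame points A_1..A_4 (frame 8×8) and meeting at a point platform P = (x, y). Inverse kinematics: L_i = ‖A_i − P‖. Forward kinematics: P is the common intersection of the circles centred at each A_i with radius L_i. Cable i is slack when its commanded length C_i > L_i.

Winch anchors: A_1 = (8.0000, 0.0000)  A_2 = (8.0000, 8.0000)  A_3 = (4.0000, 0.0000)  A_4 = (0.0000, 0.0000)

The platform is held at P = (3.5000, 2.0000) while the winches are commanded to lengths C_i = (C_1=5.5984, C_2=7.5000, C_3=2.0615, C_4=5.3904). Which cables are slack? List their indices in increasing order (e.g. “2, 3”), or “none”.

cable 1: L_1 = ‖A_1−P‖ = 4.9244;  C_1 = 5.5984 → slack
cable 2: L_2 = ‖A_2−P‖ = 7.5000;  C_2 = 7.5000 → taut
cable 3: L_3 = ‖A_3−P‖ = 2.0616;  C_3 = 2.0615 → taut
cable 4: L_4 = ‖A_4−P‖ = 4.0311;  C_4 = 5.3904 → slack

1, 4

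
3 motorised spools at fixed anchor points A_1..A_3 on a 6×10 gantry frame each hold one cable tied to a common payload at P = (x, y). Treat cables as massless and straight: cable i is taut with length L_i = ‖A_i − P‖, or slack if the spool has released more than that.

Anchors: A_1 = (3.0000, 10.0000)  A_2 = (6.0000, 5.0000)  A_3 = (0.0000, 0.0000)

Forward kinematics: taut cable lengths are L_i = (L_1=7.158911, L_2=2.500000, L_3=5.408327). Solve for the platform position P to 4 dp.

(4.5000, 3.0000)

each cable: (A_i−P)·(A_i−P) = L_i²; let k_i = ‖A_i‖²−L_i²
k_1 = 9.0000+100.0000−51.2500 = 57.7500
row 1: -6.0000x + 10.0000y = 3.0000  (k_2=54.7500)
row 2: 6.0000x + 20.0000y = 87.0000  (k_3=-29.2500)
Cramer on rows 1–2 → x = 4.5000, y = 3.0000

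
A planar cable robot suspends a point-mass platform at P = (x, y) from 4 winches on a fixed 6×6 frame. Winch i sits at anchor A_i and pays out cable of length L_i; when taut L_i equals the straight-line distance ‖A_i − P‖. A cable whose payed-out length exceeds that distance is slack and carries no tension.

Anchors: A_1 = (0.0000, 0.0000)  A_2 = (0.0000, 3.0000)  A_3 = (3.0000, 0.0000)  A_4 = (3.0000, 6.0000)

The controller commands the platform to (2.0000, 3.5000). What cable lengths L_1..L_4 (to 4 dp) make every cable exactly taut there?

(4.0311, 2.0616, 3.6401, 2.6926)

L_1 = √((0.0000−2.0000)² + (0.0000−3.5000)²) = 4.0311
L_2 = √((0.0000−2.0000)² + (3.0000−3.5000)²) = 2.0616
L_3 = √((3.0000−2.0000)² + (0.0000−3.5000)²) = 3.6401
L_4 = √((3.0000−2.0000)² + (6.0000−3.5000)²) = 2.6926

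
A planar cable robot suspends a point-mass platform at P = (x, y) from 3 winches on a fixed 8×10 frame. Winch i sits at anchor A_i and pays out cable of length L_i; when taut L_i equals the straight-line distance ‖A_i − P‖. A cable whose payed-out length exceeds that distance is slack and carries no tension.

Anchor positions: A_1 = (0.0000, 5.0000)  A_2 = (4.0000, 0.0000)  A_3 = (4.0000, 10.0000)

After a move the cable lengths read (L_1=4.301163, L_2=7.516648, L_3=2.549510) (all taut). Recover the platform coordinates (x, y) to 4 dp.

each cable: (A_i−P)·(A_i−P) = L_i²; let k_i = ‖A_i‖²−L_i²
k_1 = 0.0000+25.0000−18.5000 = 6.5000
row 1: -8.0000x + 10.0000y = 47.0000  (k_2=-40.5000)
row 2: -8.0000x − 10.0000y = -103.0000  (k_3=109.5000)
Cramer on rows 1–2 → x = 3.5000, y = 7.5000

(3.5000, 7.5000)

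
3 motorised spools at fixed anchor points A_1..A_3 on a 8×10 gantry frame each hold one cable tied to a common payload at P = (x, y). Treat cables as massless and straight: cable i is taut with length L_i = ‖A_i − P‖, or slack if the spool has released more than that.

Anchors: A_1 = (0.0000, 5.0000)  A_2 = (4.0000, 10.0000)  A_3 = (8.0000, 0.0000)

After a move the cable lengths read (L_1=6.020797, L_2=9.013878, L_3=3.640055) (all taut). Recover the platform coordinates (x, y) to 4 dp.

(4.5000, 1.0000)

expand ‖A_i−P‖²=L_i² and subtract eq 1 (c_i ≔ ‖A_i‖²−L_i²)
c_1 = 0.0000+25.0000−36.2500 = -11.2500
eq1−eq2 → [-8.0000  -10.0000]·P = -46.0000
eq1−eq3 → [-16.0000  10.0000]·P = -62.0000
2×2 solve → P = (4.5000, 1.0000)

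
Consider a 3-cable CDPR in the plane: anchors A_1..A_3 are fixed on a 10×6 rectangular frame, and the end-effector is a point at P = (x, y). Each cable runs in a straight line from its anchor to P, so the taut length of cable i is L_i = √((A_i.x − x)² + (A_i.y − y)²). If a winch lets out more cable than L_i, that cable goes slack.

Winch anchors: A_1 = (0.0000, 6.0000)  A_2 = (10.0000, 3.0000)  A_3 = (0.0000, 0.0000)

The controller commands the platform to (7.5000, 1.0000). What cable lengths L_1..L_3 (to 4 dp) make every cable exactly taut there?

L_1: Δ = A_1−P = (-7.5000, 5.0000) → ‖Δ‖ = √81.2500 = 9.0139
L_2: Δ = A_2−P = (2.5000, 2.0000) → ‖Δ‖ = √10.2500 = 3.2016
L_3: Δ = A_3−P = (-7.5000, -1.0000) → ‖Δ‖ = √57.2500 = 7.5664

(9.0139, 3.2016, 7.5664)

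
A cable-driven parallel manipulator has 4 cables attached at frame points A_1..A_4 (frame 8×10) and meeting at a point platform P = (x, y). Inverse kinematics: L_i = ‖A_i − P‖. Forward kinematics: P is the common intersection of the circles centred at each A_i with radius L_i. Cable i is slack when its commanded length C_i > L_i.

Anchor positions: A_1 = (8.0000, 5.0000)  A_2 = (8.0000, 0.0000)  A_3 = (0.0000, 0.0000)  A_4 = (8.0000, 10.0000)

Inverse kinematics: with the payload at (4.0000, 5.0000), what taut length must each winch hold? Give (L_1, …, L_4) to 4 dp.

(4.0000, 6.4031, 6.4031, 6.4031)

cable 1: Δx=4.0000, Δy=0.0000; L_1 = √(Δx²+Δy²) = 4.0000
cable 2: Δx=4.0000, Δy=-5.0000; L_2 = √(Δx²+Δy²) = 6.4031
cable 3: Δx=-4.0000, Δy=-5.0000; L_3 = √(Δx²+Δy²) = 6.4031
cable 4: Δx=4.0000, Δy=5.0000; L_4 = √(Δx²+Δy²) = 6.4031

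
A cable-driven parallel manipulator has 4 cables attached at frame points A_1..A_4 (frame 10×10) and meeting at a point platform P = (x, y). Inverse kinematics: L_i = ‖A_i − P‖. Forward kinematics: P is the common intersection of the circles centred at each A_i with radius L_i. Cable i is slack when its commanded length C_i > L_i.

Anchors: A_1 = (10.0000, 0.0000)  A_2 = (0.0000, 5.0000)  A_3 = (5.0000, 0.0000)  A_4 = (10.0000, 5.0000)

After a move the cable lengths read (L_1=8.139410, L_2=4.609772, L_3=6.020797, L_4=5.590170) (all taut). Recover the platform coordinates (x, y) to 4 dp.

(4.5000, 6.0000)

expand ‖A_i−P‖²=L_i² and subtract eq 1 (c_i ≔ ‖A_i‖²−L_i²)
c_1 = 100.0000+0.0000−66.2500 = 33.7500
eq1−eq2 → [20.0000  -10.0000]·P = 30.0000
eq1−eq3 → [10.0000  0.0000]·P = 45.0000
eq1−eq4 → [0.0000  -10.0000]·P = -60.0000
2×2 solve → P = (4.5000, 6.0000)
check cable 4: ‖A_4−P‖² = 31.2500 ≈ L_4² = 31.2500 ✓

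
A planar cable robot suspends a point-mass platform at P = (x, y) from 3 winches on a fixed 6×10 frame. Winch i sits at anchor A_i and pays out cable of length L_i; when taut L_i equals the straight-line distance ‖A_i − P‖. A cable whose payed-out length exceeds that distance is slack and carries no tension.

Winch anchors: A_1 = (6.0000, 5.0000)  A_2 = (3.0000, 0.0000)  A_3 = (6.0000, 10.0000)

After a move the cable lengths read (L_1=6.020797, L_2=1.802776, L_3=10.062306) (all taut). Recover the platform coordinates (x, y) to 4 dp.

(1.5000, 1.0000)

circle eqns → linear via eq_j − eq_1; set k_j = A_j·A_j − L_j²
k_1 = 36.0000+25.0000−36.2500 = 24.7500
6.0000·x + 10.0000·y = k_1−k_2 = 19.0000
0.0000·x − 10.0000·y = k_1−k_3 = -10.0000
solve first two rows → x=1.5000, y=1.0000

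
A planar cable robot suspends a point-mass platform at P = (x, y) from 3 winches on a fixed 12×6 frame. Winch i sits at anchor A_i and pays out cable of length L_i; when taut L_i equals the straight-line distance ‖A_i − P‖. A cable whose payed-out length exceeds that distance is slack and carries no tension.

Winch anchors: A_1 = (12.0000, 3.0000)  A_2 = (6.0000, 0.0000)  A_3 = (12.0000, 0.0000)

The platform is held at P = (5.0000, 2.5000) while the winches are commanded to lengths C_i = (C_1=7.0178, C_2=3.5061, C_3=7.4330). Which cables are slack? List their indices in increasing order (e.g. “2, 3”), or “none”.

cable 1: √((7.0000)²+(0.5000)²)=7.0178, C_1=7.0178: taut
cable 2: √((1.0000)²+(-2.5000)²)=2.6926, C_2=3.5061: slack
cable 3: √((7.0000)²+(-2.5000)²)=7.4330, C_3=7.4330: taut

2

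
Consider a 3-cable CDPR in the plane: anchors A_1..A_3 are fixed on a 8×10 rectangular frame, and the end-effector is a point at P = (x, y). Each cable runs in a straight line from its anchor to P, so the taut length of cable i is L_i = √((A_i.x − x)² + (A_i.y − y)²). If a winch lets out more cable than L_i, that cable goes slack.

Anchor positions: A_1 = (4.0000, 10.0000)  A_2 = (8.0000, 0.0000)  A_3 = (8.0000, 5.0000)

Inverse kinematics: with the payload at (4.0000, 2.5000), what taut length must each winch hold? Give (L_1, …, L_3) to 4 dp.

(7.5000, 4.7170, 4.7170)

L_1 = √((4.0000−4.0000)² + (10.0000−2.5000)²) = 7.5000
L_2 = √((8.0000−4.0000)² + (0.0000−2.5000)²) = 4.7170
L_3 = √((8.0000−4.0000)² + (5.0000−2.5000)²) = 4.7170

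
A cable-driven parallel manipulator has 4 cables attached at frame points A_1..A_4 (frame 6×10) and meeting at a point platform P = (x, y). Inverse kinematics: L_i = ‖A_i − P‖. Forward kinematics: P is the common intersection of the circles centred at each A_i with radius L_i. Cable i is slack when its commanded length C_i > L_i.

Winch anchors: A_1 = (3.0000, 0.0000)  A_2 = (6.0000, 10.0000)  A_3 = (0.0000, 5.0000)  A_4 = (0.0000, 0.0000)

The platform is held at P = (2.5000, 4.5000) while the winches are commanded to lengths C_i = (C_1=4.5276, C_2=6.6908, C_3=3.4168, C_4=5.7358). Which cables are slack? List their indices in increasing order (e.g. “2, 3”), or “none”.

i=1: geometric 4.5277 vs commanded 4.5276 ⇒ taut
i=2: geometric 6.5192 vs commanded 6.6908 ⇒ slack
i=3: geometric 2.5495 vs commanded 3.4168 ⇒ slack
i=4: geometric 5.1478 vs commanded 5.7358 ⇒ slack

2, 3, 4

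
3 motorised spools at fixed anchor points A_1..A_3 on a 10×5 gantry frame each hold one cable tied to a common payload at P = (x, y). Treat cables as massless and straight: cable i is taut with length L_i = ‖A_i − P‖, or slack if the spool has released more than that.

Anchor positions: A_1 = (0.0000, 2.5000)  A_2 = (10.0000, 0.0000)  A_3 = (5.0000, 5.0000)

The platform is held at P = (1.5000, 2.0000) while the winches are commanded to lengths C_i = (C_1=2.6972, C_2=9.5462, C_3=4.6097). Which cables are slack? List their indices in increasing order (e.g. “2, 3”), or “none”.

1, 2

cable 1: L_1 = ‖A_1−P‖ = 1.5811;  C_1 = 2.6972 → slack
cable 2: L_2 = ‖A_2−P‖ = 8.7321;  C_2 = 9.5462 → slack
cable 3: L_3 = ‖A_3−P‖ = 4.6098;  C_3 = 4.6097 → taut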